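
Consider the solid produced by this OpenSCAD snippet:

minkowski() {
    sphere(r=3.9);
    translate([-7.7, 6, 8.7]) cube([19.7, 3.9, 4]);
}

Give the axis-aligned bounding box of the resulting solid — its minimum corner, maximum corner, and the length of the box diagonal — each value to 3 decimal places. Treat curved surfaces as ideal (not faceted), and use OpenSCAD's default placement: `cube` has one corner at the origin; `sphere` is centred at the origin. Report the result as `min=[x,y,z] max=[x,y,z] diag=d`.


A = translate([-7.7, 6, 8.7]) cube([19.7, 3.9, 4]) → bbox [-7.7,6,8.7] .. [12,9.9,12.7]
B = sphere(r=3.9) → bbox [-3.9,-3.9,-3.9] .. [3.9,3.9,3.9]
lo = A.lo+B.lo = [-7.7-3.9, 6-3.9, 8.7-3.9] = [-11.600,2.100,4.800]
hi = A.hi+B.hi = [12+3.9, 9.9+3.9, 12.7+3.9] = [15.900,13.800,16.600]
diag = √(27.5²+11.7²+11.8²) = √1032.38 = 32.131

min=[-11.600,2.100,4.800] max=[15.900,13.800,16.600] diag=32.131


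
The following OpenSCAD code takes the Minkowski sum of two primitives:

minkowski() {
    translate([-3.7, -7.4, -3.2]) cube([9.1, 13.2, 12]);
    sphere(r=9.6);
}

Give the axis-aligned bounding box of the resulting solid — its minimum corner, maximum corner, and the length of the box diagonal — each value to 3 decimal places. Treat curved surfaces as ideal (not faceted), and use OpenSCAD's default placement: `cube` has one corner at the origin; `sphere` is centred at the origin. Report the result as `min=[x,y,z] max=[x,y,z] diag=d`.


A = translate([-3.7, -7.4, -3.2]) cube([9.1, 13.2, 12]) → bbox [-3.7,-7.4,-3.2] .. [5.4,5.8,8.8]
B = sphere(r=9.6) → bbox [-9.6,-9.6,-9.6] .. [9.6,9.6,9.6]
lo = A.lo+B.lo = [-3.7-9.6, -7.4-9.6, -3.2-9.6] = [-13.300,-17.000,-12.800]
hi = A.hi+B.hi = [5.4+9.6, 5.8+9.6, 8.8+9.6] = [15.000,15.400,18.400]
diag = √(28.3²+32.4²+31.2²) = √2824.09 = 53.142

min=[-13.300,-17.000,-12.800] max=[15.000,15.400,18.400] diag=53.142


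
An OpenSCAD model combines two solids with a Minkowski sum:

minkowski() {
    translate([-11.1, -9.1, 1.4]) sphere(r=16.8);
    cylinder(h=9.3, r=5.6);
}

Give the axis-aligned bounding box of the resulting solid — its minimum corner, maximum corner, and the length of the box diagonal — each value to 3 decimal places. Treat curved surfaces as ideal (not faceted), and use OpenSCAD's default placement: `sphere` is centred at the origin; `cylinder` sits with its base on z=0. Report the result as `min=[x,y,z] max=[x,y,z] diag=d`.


min=[-33.500,-31.500,-15.400] max=[11.300,13.300,27.500] diag=76.515

A = translate([-11.1, -9.1, 1.4]) sphere(r=16.8) → bbox [-27.9,-25.9,-15.4] .. [5.7,7.7,18.2]
B = cylinder(h=9.3, r=5.6) → bbox [-5.6,-5.6,0] .. [5.6,5.6,9.3]
lo = A.lo+B.lo = [-27.9-5.6, -25.9-5.6, -15.4+0] = [-33.500,-31.500,-15.400]
hi = A.hi+B.hi = [5.7+5.6, 7.7+5.6, 18.2+9.3] = [11.300,13.300,27.500]
diag = √(44.8²+44.8²+42.9²) = √5854.49 = 76.515


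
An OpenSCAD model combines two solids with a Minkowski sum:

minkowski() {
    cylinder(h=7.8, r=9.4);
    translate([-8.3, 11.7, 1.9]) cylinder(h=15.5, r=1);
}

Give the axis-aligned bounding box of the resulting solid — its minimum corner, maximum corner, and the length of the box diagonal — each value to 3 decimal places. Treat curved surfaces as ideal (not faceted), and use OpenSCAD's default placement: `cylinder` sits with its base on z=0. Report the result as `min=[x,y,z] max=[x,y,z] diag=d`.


A = translate([-8.3, 11.7, 1.9]) cylinder(h=15.5, r=1) → bbox [-9.3,10.7,1.9] .. [-7.3,12.7,17.4]
B = cylinder(h=7.8, r=9.4) → bbox [-9.4,-9.4,0] .. [9.4,9.4,7.8]
lo = A.lo+B.lo = [-9.3-9.4, 10.7-9.4, 1.9+0] = [-18.700,1.300,1.900]
hi = A.hi+B.hi = [-7.3+9.4, 12.7+9.4, 17.4+7.8] = [2.100,22.100,25.200]
diag = √(20.8²+20.8²+23.3²) = √1408.17 = 37.526

min=[-18.700,1.300,1.900] max=[2.100,22.100,25.200] diag=37.526


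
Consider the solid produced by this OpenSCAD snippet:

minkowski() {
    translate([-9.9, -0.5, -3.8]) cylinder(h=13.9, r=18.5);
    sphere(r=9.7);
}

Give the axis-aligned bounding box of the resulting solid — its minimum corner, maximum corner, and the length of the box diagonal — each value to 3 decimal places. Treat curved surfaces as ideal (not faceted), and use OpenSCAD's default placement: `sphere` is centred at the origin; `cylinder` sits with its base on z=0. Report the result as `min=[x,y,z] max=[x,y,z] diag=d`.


min=[-38.100,-28.700,-13.500] max=[18.300,27.700,19.800] diag=86.434

A = translate([-9.9, -0.5, -3.8]) cylinder(h=13.9, r=18.5) → bbox [-28.4,-19,-3.8] .. [8.6,18,10.1]
B = sphere(r=9.7) → bbox [-9.7,-9.7,-9.7] .. [9.7,9.7,9.7]
lo = A.lo+B.lo = [-28.4-9.7, -19-9.7, -3.8-9.7] = [-38.100,-28.700,-13.500]
hi = A.hi+B.hi = [8.6+9.7, 18+9.7, 10.1+9.7] = [18.300,27.700,19.800]
diag = √(56.4²+56.4²+33.3²) = √7470.81 = 86.434


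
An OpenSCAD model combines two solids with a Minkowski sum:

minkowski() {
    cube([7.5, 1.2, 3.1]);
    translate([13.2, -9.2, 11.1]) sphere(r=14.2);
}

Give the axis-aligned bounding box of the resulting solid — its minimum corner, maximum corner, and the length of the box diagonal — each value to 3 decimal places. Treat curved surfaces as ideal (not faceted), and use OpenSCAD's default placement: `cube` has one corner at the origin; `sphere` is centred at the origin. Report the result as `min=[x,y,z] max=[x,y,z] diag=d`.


min=[-1.000,-23.400,-3.100] max=[34.900,6.200,28.400] diag=56.189

A = translate([13.2, -9.2, 11.1]) sphere(r=14.2) → bbox [-1,-23.4,-3.1] .. [27.4,5,25.3]
B = cube([7.5, 1.2, 3.1]) → bbox [0,0,0] .. [7.5,1.2,3.1]
lo = A.lo+B.lo = [-1+0, -23.4+0, -3.1+0] = [-1.000,-23.400,-3.100]
hi = A.hi+B.hi = [27.4+7.5, 5+1.2, 25.3+3.1] = [34.900,6.200,28.400]
diag = √(35.9²+29.6²+31.5²) = √3157.22 = 56.189


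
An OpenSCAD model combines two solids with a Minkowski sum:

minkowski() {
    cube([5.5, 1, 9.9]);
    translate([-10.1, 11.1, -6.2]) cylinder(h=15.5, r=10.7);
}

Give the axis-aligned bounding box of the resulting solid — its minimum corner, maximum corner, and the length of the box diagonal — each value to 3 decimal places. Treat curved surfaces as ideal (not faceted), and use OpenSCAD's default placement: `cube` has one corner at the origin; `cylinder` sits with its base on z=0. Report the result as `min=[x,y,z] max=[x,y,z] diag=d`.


min=[-20.800,0.400,-6.200] max=[6.100,22.800,19.200] diag=43.250

A = translate([-10.1, 11.1, -6.2]) cylinder(h=15.5, r=10.7) → bbox [-20.8,0.4,-6.2] .. [0.6,21.8,9.3]
B = cube([5.5, 1, 9.9]) → bbox [0,0,0] .. [5.5,1,9.9]
lo = A.lo+B.lo = [-20.8+0, 0.4+0, -6.2+0] = [-20.800,0.400,-6.200]
hi = A.hi+B.hi = [0.6+5.5, 21.8+1, 9.3+9.9] = [6.100,22.800,19.200]
diag = √(26.9²+22.4²+25.4²) = √1870.53 = 43.250


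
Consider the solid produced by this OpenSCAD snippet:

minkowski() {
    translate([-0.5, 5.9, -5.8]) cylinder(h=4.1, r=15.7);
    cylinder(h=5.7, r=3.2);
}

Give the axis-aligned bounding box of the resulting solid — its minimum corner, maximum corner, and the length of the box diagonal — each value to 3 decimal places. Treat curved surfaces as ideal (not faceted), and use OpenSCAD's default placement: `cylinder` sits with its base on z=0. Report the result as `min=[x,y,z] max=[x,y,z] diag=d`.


min=[-19.400,-13.000,-5.800] max=[18.400,24.800,4.000] diag=54.348

A = translate([-0.5, 5.9, -5.8]) cylinder(h=4.1, r=15.7) → bbox [-16.2,-9.8,-5.8] .. [15.2,21.6,-1.7]
B = cylinder(h=5.7, r=3.2) → bbox [-3.2,-3.2,0] .. [3.2,3.2,5.7]
lo = A.lo+B.lo = [-16.2-3.2, -9.8-3.2, -5.8+0] = [-19.400,-13.000,-5.800]
hi = A.hi+B.hi = [15.2+3.2, 21.6+3.2, -1.7+5.7] = [18.400,24.800,4.000]
diag = √(37.8²+37.8²+9.8²) = √2953.72 = 54.348


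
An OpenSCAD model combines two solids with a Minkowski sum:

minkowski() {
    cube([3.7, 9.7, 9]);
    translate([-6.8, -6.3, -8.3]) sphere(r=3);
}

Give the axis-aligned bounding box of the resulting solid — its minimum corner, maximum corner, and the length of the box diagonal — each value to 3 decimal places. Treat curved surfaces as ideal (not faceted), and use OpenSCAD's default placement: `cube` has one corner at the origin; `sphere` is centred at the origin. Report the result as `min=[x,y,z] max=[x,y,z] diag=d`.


min=[-9.800,-9.300,-11.300] max=[-0.100,6.400,3.700] diag=23.782

A = translate([-6.8, -6.3, -8.3]) sphere(r=3) → bbox [-9.8,-9.3,-11.3] .. [-3.8,-3.3,-5.3]
B = cube([3.7, 9.7, 9]) → bbox [0,0,0] .. [3.7,9.7,9]
lo = A.lo+B.lo = [-9.8+0, -9.3+0, -11.3+0] = [-9.800,-9.300,-11.300]
hi = A.hi+B.hi = [-3.8+3.7, -3.3+9.7, -5.3+9] = [-0.100,6.400,3.700]
diag = √(9.7²+15.7²+15²) = √565.58 = 23.782


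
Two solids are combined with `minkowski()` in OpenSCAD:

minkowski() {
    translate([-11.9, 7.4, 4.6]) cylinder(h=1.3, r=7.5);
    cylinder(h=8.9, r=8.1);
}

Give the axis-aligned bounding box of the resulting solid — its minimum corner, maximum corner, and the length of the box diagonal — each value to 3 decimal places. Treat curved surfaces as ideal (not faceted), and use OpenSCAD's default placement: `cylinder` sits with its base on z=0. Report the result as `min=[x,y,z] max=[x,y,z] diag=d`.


min=[-27.500,-8.200,4.600] max=[3.700,23.000,14.800] diag=45.287

A = translate([-11.9, 7.4, 4.6]) cylinder(h=1.3, r=7.5) → bbox [-19.4,-0.1,4.6] .. [-4.4,14.9,5.9]
B = cylinder(h=8.9, r=8.1) → bbox [-8.1,-8.1,0] .. [8.1,8.1,8.9]
lo = A.lo+B.lo = [-19.4-8.1, -0.1-8.1, 4.6+0] = [-27.500,-8.200,4.600]
hi = A.hi+B.hi = [-4.4+8.1, 14.9+8.1, 5.9+8.9] = [3.700,23.000,14.800]
diag = √(31.2²+31.2²+10.2²) = √2050.92 = 45.287


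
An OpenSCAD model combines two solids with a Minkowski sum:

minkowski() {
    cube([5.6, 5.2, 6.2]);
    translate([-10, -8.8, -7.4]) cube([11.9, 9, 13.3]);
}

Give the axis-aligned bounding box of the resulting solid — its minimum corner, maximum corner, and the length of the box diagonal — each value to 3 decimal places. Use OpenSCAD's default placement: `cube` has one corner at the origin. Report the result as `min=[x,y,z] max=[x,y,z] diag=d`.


min=[-10.000,-8.800,-7.400] max=[7.500,5.400,12.100] diag=29.802

A = translate([-10, -8.8, -7.4]) cube([11.9, 9, 13.3]) → bbox [-10,-8.8,-7.4] .. [1.9,0.2,5.9]
B = cube([5.6, 5.2, 6.2]) → bbox [0,0,0] .. [5.6,5.2,6.2]
lo = A.lo+B.lo = [-10+0, -8.8+0, -7.4+0] = [-10.000,-8.800,-7.400]
hi = A.hi+B.hi = [1.9+5.6, 0.2+5.2, 5.9+6.2] = [7.500,5.400,12.100]
diag = √(17.5²+14.2²+19.5²) = √888.14 = 29.802


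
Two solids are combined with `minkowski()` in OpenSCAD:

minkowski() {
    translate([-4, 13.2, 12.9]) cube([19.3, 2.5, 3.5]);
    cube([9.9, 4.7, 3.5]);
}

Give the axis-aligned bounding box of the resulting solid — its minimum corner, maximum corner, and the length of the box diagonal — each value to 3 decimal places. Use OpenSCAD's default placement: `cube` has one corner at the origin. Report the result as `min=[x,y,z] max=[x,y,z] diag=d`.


min=[-4.000,13.200,12.900] max=[25.200,20.400,19.900] diag=30.878

A = translate([-4, 13.2, 12.9]) cube([19.3, 2.5, 3.5]) → bbox [-4,13.2,12.9] .. [15.3,15.7,16.4]
B = cube([9.9, 4.7, 3.5]) → bbox [0,0,0] .. [9.9,4.7,3.5]
lo = A.lo+B.lo = [-4+0, 13.2+0, 12.9+0] = [-4.000,13.200,12.900]
hi = A.hi+B.hi = [15.3+9.9, 15.7+4.7, 16.4+3.5] = [25.200,20.400,19.900]
diag = √(29.2²+7.2²+7²) = √953.48 = 30.878


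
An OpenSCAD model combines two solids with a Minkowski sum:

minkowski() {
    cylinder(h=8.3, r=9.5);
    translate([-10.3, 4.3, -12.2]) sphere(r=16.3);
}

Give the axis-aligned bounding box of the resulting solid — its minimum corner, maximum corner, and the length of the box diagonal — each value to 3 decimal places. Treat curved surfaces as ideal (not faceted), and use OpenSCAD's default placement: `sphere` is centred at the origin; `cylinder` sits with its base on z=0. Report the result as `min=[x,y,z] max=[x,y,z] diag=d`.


A = translate([-10.3, 4.3, -12.2]) sphere(r=16.3) → bbox [-26.6,-12,-28.5] .. [6,20.6,4.1]
B = cylinder(h=8.3, r=9.5) → bbox [-9.5,-9.5,0] .. [9.5,9.5,8.3]
lo = A.lo+B.lo = [-26.6-9.5, -12-9.5, -28.5+0] = [-36.100,-21.500,-28.500]
hi = A.hi+B.hi = [6+9.5, 20.6+9.5, 4.1+8.3] = [15.500,30.100,12.400]
diag = √(51.6²+51.6²+40.9²) = √6997.93 = 83.654

min=[-36.100,-21.500,-28.500] max=[15.500,30.100,12.400] diag=83.654


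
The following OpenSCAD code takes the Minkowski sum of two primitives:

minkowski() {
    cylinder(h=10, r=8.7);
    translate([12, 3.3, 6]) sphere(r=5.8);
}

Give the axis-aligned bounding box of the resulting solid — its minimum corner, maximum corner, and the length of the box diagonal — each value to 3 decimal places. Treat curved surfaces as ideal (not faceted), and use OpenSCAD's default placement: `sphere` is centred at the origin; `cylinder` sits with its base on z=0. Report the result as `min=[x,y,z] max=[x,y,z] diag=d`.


min=[-2.500,-11.200,0.200] max=[26.500,17.800,21.800] diag=46.353

A = translate([12, 3.3, 6]) sphere(r=5.8) → bbox [6.2,-2.5,0.2] .. [17.8,9.1,11.8]
B = cylinder(h=10, r=8.7) → bbox [-8.7,-8.7,0] .. [8.7,8.7,10]
lo = A.lo+B.lo = [6.2-8.7, -2.5-8.7, 0.2+0] = [-2.500,-11.200,0.200]
hi = A.hi+B.hi = [17.8+8.7, 9.1+8.7, 11.8+10] = [26.500,17.800,21.800]
diag = √(29²+29²+21.6²) = √2148.56 = 46.353


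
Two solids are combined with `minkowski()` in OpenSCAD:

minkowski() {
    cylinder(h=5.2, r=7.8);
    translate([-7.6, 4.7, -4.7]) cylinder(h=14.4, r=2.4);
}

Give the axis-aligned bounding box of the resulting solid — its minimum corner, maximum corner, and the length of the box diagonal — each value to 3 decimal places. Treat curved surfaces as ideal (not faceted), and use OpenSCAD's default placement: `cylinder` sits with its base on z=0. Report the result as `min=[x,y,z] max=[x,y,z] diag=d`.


A = translate([-7.6, 4.7, -4.7]) cylinder(h=14.4, r=2.4) → bbox [-10,2.3,-4.7] .. [-5.2,7.1,9.7]
B = cylinder(h=5.2, r=7.8) → bbox [-7.8,-7.8,0] .. [7.8,7.8,5.2]
lo = A.lo+B.lo = [-10-7.8, 2.3-7.8, -4.7+0] = [-17.800,-5.500,-4.700]
hi = A.hi+B.hi = [-5.2+7.8, 7.1+7.8, 9.7+5.2] = [2.600,14.900,14.900]
diag = √(20.4²+20.4²+19.6²) = √1216.48 = 34.878

min=[-17.800,-5.500,-4.700] max=[2.600,14.900,14.900] diag=34.878


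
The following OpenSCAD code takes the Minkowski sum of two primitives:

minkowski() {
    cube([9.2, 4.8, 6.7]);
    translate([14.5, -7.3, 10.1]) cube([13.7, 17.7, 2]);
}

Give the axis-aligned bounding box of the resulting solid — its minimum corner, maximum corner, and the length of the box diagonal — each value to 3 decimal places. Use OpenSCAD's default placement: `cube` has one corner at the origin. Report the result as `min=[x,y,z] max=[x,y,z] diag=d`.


min=[14.500,-7.300,10.100] max=[37.400,15.200,18.800] diag=33.262

A = translate([14.5, -7.3, 10.1]) cube([13.7, 17.7, 2]) → bbox [14.5,-7.3,10.1] .. [28.2,10.4,12.1]
B = cube([9.2, 4.8, 6.7]) → bbox [0,0,0] .. [9.2,4.8,6.7]
lo = A.lo+B.lo = [14.5+0, -7.3+0, 10.1+0] = [14.500,-7.300,10.100]
hi = A.hi+B.hi = [28.2+9.2, 10.4+4.8, 12.1+6.7] = [37.400,15.200,18.800]
diag = √(22.9²+22.5²+8.7²) = √1106.35 = 33.262


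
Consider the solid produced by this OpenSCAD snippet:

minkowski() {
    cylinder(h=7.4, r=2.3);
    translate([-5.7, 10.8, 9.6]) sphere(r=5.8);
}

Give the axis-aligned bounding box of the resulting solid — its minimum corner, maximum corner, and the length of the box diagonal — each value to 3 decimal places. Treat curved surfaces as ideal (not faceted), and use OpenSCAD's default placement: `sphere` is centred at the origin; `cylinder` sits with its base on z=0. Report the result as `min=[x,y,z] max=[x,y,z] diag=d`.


A = translate([-5.7, 10.8, 9.6]) sphere(r=5.8) → bbox [-11.5,5,3.8] .. [0.1,16.6,15.4]
B = cylinder(h=7.4, r=2.3) → bbox [-2.3,-2.3,0] .. [2.3,2.3,7.4]
lo = A.lo+B.lo = [-11.5-2.3, 5-2.3, 3.8+0] = [-13.800,2.700,3.800]
hi = A.hi+B.hi = [0.1+2.3, 16.6+2.3, 15.4+7.4] = [2.400,18.900,22.800]
diag = √(16.2²+16.2²+19²) = √885.88 = 29.764

min=[-13.800,2.700,3.800] max=[2.400,18.900,22.800] diag=29.764


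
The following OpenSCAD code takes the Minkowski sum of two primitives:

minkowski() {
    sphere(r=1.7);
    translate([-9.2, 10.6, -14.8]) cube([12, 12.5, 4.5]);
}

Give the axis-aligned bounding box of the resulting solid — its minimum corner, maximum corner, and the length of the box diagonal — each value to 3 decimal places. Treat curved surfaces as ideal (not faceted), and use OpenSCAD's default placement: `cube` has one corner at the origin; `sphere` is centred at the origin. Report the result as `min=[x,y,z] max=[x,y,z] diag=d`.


A = translate([-9.2, 10.6, -14.8]) cube([12, 12.5, 4.5]) → bbox [-9.2,10.6,-14.8] .. [2.8,23.1,-10.3]
B = sphere(r=1.7) → bbox [-1.7,-1.7,-1.7] .. [1.7,1.7,1.7]
lo = A.lo+B.lo = [-9.2-1.7, 10.6-1.7, -14.8-1.7] = [-10.900,8.900,-16.500]
hi = A.hi+B.hi = [2.8+1.7, 23.1+1.7, -10.3+1.7] = [4.500,24.800,-8.600]
diag = √(15.4²+15.9²+7.9²) = √552.38 = 23.503

min=[-10.900,8.900,-16.500] max=[4.500,24.800,-8.600] diag=23.503


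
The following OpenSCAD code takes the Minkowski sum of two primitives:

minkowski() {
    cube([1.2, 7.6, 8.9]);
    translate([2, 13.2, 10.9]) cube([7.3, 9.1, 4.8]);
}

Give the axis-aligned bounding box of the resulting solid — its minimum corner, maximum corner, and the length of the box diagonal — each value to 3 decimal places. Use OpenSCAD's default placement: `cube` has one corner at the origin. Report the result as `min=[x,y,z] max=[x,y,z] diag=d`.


A = translate([2, 13.2, 10.9]) cube([7.3, 9.1, 4.8]) → bbox [2,13.2,10.9] .. [9.3,22.3,15.7]
B = cube([1.2, 7.6, 8.9]) → bbox [0,0,0] .. [1.2,7.6,8.9]
lo = A.lo+B.lo = [2+0, 13.2+0, 10.9+0] = [2.000,13.200,10.900]
hi = A.hi+B.hi = [9.3+1.2, 22.3+7.6, 15.7+8.9] = [10.500,29.900,24.600]
diag = √(8.5²+16.7²+13.7²) = √538.83 = 23.213

min=[2.000,13.200,10.900] max=[10.500,29.900,24.600] diag=23.213


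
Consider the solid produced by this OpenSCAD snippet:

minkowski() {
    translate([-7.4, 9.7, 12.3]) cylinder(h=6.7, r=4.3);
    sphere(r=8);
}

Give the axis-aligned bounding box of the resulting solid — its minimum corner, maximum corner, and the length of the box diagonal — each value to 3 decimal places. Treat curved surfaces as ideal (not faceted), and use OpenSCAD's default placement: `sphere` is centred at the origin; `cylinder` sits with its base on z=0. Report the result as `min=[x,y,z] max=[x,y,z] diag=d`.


A = translate([-7.4, 9.7, 12.3]) cylinder(h=6.7, r=4.3) → bbox [-11.7,5.4,12.3] .. [-3.1,14,19]
B = sphere(r=8) → bbox [-8,-8,-8] .. [8,8,8]
lo = A.lo+B.lo = [-11.7-8, 5.4-8, 12.3-8] = [-19.700,-2.600,4.300]
hi = A.hi+B.hi = [-3.1+8, 14+8, 19+8] = [4.900,22.000,27.000]
diag = √(24.6²+24.6²+22.7²) = √1725.61 = 41.540

min=[-19.700,-2.600,4.300] max=[4.900,22.000,27.000] diag=41.540


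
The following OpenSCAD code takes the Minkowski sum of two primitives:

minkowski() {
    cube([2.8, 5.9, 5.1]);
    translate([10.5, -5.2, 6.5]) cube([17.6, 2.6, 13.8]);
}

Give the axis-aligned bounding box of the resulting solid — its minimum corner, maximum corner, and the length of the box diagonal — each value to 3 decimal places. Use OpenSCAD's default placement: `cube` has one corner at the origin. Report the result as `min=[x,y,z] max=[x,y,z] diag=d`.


A = translate([10.5, -5.2, 6.5]) cube([17.6, 2.6, 13.8]) → bbox [10.5,-5.2,6.5] .. [28.1,-2.6,20.3]
B = cube([2.8, 5.9, 5.1]) → bbox [0,0,0] .. [2.8,5.9,5.1]
lo = A.lo+B.lo = [10.5+0, -5.2+0, 6.5+0] = [10.500,-5.200,6.500]
hi = A.hi+B.hi = [28.1+2.8, -2.6+5.9, 20.3+5.1] = [30.900,3.300,25.400]
diag = √(20.4²+8.5²+18.9²) = √845.62 = 29.080

min=[10.500,-5.200,6.500] max=[30.900,3.300,25.400] diag=29.080


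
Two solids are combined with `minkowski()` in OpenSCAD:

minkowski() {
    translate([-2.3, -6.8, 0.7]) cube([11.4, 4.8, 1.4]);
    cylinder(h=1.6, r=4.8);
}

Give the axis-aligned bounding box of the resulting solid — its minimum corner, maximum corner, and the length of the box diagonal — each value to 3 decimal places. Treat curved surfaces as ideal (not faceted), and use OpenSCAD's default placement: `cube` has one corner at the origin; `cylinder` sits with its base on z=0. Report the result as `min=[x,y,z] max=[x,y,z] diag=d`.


min=[-7.100,-11.600,0.700] max=[13.900,2.800,3.700] diag=25.639

A = translate([-2.3, -6.8, 0.7]) cube([11.4, 4.8, 1.4]) → bbox [-2.3,-6.8,0.7] .. [9.1,-2,2.1]
B = cylinder(h=1.6, r=4.8) → bbox [-4.8,-4.8,0] .. [4.8,4.8,1.6]
lo = A.lo+B.lo = [-2.3-4.8, -6.8-4.8, 0.7+0] = [-7.100,-11.600,0.700]
hi = A.hi+B.hi = [9.1+4.8, -2+4.8, 2.1+1.6] = [13.900,2.800,3.700]
diag = √(21²+14.4²+3²) = √657.36 = 25.639


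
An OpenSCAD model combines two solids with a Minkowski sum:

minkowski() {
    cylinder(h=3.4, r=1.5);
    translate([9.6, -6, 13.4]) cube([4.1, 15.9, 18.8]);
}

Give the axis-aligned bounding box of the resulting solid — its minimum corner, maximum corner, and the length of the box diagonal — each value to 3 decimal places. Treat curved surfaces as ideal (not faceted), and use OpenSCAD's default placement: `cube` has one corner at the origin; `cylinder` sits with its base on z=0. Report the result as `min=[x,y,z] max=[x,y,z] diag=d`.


A = translate([9.6, -6, 13.4]) cube([4.1, 15.9, 18.8]) → bbox [9.6,-6,13.4] .. [13.7,9.9,32.2]
B = cylinder(h=3.4, r=1.5) → bbox [-1.5,-1.5,0] .. [1.5,1.5,3.4]
lo = A.lo+B.lo = [9.6-1.5, -6-1.5, 13.4+0] = [8.100,-7.500,13.400]
hi = A.hi+B.hi = [13.7+1.5, 9.9+1.5, 32.2+3.4] = [15.200,11.400,35.600]
diag = √(7.1²+18.9²+22.2²) = √900.46 = 30.008

min=[8.100,-7.500,13.400] max=[15.200,11.400,35.600] diag=30.008


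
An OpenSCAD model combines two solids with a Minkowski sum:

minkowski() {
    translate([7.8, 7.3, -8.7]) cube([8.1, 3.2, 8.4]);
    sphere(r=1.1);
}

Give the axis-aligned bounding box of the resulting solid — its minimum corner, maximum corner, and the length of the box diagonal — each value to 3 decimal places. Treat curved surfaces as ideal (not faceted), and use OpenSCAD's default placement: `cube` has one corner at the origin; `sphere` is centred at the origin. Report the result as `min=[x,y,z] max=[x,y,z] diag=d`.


A = translate([7.8, 7.3, -8.7]) cube([8.1, 3.2, 8.4]) → bbox [7.8,7.3,-8.7] .. [15.9,10.5,-0.3]
B = sphere(r=1.1) → bbox [-1.1,-1.1,-1.1] .. [1.1,1.1,1.1]
lo = A.lo+B.lo = [7.8-1.1, 7.3-1.1, -8.7-1.1] = [6.700,6.200,-9.800]
hi = A.hi+B.hi = [15.9+1.1, 10.5+1.1, -0.3+1.1] = [17.000,11.600,0.800]
diag = √(10.3²+5.4²+10.6²) = √247.61 = 15.736

min=[6.700,6.200,-9.800] max=[17.000,11.600,0.800] diag=15.736


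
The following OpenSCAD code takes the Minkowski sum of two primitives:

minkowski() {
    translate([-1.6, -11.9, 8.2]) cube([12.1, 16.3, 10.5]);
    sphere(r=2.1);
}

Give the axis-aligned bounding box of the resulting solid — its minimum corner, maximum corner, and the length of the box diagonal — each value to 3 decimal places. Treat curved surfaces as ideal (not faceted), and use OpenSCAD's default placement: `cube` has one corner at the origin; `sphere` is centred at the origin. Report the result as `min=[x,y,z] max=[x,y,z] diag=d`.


min=[-3.700,-14.000,6.100] max=[12.600,6.500,20.800] diag=30.034

A = translate([-1.6, -11.9, 8.2]) cube([12.1, 16.3, 10.5]) → bbox [-1.6,-11.9,8.2] .. [10.5,4.4,18.7]
B = sphere(r=2.1) → bbox [-2.1,-2.1,-2.1] .. [2.1,2.1,2.1]
lo = A.lo+B.lo = [-1.6-2.1, -11.9-2.1, 8.2-2.1] = [-3.700,-14.000,6.100]
hi = A.hi+B.hi = [10.5+2.1, 4.4+2.1, 18.7+2.1] = [12.600,6.500,20.800]
diag = √(16.3²+20.5²+14.7²) = √902.03 = 30.034


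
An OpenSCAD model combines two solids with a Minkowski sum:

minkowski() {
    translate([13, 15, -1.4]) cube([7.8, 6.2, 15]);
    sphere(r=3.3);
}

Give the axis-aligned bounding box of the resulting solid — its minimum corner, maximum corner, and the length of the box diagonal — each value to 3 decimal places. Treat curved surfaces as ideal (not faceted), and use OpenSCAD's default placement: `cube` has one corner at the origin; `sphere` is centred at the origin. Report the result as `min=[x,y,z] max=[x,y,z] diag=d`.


min=[9.700,11.700,-4.700] max=[24.100,24.500,16.900] diag=28.944

A = translate([13, 15, -1.4]) cube([7.8, 6.2, 15]) → bbox [13,15,-1.4] .. [20.8,21.2,13.6]
B = sphere(r=3.3) → bbox [-3.3,-3.3,-3.3] .. [3.3,3.3,3.3]
lo = A.lo+B.lo = [13-3.3, 15-3.3, -1.4-3.3] = [9.700,11.700,-4.700]
hi = A.hi+B.hi = [20.8+3.3, 21.2+3.3, 13.6+3.3] = [24.100,24.500,16.900]
diag = √(14.4²+12.8²+21.6²) = √837.76 = 28.944


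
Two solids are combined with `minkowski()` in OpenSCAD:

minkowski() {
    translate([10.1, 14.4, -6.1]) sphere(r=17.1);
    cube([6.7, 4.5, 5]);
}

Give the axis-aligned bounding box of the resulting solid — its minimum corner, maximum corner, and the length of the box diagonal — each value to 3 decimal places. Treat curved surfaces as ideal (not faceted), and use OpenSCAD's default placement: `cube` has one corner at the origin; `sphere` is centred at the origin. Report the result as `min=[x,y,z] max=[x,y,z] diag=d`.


A = translate([10.1, 14.4, -6.1]) sphere(r=17.1) → bbox [-7,-2.7,-23.2] .. [27.2,31.5,11]
B = cube([6.7, 4.5, 5]) → bbox [0,0,0] .. [6.7,4.5,5]
lo = A.lo+B.lo = [-7+0, -2.7+0, -23.2+0] = [-7.000,-2.700,-23.200]
hi = A.hi+B.hi = [27.2+6.7, 31.5+4.5, 11+5] = [33.900,36.000,16.000]
diag = √(40.9²+38.7²+39.2²) = √4707.14 = 68.609

min=[-7.000,-2.700,-23.200] max=[33.900,36.000,16.000] diag=68.609


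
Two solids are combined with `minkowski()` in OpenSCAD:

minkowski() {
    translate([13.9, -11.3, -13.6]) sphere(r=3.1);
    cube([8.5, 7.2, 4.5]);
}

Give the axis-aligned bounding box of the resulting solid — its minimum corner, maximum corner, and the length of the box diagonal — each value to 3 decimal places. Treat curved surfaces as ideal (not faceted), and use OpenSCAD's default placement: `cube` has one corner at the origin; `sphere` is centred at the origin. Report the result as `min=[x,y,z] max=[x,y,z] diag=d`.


A = translate([13.9, -11.3, -13.6]) sphere(r=3.1) → bbox [10.8,-14.4,-16.7] .. [17,-8.2,-10.5]
B = cube([8.5, 7.2, 4.5]) → bbox [0,0,0] .. [8.5,7.2,4.5]
lo = A.lo+B.lo = [10.8+0, -14.4+0, -16.7+0] = [10.800,-14.400,-16.700]
hi = A.hi+B.hi = [17+8.5, -8.2+7.2, -10.5+4.5] = [25.500,-1.000,-6.000]
diag = √(14.7²+13.4²+10.7²) = √510.14 = 22.586

min=[10.800,-14.400,-16.700] max=[25.500,-1.000,-6.000] diag=22.586


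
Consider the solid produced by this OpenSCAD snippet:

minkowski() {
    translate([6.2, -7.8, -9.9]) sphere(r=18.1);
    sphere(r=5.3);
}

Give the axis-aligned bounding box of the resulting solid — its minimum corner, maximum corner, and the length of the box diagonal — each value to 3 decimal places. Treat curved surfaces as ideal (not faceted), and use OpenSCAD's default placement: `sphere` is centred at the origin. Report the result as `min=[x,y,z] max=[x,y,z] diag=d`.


min=[-17.200,-31.200,-33.300] max=[29.600,15.600,13.500] diag=81.060

A = translate([6.2, -7.8, -9.9]) sphere(r=18.1) → bbox [-11.9,-25.9,-28] .. [24.3,10.3,8.2]
B = sphere(r=5.3) → bbox [-5.3,-5.3,-5.3] .. [5.3,5.3,5.3]
lo = A.lo+B.lo = [-11.9-5.3, -25.9-5.3, -28-5.3] = [-17.200,-31.200,-33.300]
hi = A.hi+B.hi = [24.3+5.3, 10.3+5.3, 8.2+5.3] = [29.600,15.600,13.500]
diag = √(46.8²+46.8²+46.8²) = √6570.72 = 81.060


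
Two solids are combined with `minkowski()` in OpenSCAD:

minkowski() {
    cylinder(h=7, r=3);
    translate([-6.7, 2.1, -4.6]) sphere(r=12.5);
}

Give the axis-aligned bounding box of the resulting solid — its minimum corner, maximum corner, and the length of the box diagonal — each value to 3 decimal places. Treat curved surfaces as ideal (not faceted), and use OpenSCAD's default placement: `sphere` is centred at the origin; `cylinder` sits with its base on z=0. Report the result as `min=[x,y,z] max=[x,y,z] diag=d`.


min=[-22.200,-13.400,-17.100] max=[8.800,17.600,14.900] diag=54.277

A = translate([-6.7, 2.1, -4.6]) sphere(r=12.5) → bbox [-19.2,-10.4,-17.1] .. [5.8,14.6,7.9]
B = cylinder(h=7, r=3) → bbox [-3,-3,0] .. [3,3,7]
lo = A.lo+B.lo = [-19.2-3, -10.4-3, -17.1+0] = [-22.200,-13.400,-17.100]
hi = A.hi+B.hi = [5.8+3, 14.6+3, 7.9+7] = [8.800,17.600,14.900]
diag = √(31²+31²+32²) = √2946 = 54.277


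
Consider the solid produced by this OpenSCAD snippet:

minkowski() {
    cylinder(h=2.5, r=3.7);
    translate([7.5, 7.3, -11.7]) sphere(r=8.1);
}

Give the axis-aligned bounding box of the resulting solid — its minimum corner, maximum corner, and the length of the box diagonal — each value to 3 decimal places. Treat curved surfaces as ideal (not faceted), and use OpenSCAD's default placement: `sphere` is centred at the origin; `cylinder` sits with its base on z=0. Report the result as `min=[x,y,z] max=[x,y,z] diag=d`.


A = translate([7.5, 7.3, -11.7]) sphere(r=8.1) → bbox [-0.6,-0.8,-19.8] .. [15.6,15.4,-3.6]
B = cylinder(h=2.5, r=3.7) → bbox [-3.7,-3.7,0] .. [3.7,3.7,2.5]
lo = A.lo+B.lo = [-0.6-3.7, -0.8-3.7, -19.8+0] = [-4.300,-4.500,-19.800]
hi = A.hi+B.hi = [15.6+3.7, 15.4+3.7, -3.6+2.5] = [19.300,19.100,-1.100]
diag = √(23.6²+23.6²+18.7²) = √1463.61 = 38.257

min=[-4.300,-4.500,-19.800] max=[19.300,19.100,-1.100] diag=38.257


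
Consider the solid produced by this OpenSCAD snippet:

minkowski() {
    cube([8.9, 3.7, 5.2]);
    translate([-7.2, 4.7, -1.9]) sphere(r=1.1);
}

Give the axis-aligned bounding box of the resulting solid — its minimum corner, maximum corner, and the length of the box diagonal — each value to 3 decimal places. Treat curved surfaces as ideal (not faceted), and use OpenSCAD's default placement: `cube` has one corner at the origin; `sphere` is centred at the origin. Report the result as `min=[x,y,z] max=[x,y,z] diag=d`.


min=[-8.300,3.600,-3.000] max=[2.800,9.500,4.400] diag=14.587

A = translate([-7.2, 4.7, -1.9]) sphere(r=1.1) → bbox [-8.3,3.6,-3] .. [-6.1,5.8,-0.8]
B = cube([8.9, 3.7, 5.2]) → bbox [0,0,0] .. [8.9,3.7,5.2]
lo = A.lo+B.lo = [-8.3+0, 3.6+0, -3+0] = [-8.300,3.600,-3.000]
hi = A.hi+B.hi = [-6.1+8.9, 5.8+3.7, -0.8+5.2] = [2.800,9.500,4.400]
diag = √(11.1²+5.9²+7.4²) = √212.78 = 14.587


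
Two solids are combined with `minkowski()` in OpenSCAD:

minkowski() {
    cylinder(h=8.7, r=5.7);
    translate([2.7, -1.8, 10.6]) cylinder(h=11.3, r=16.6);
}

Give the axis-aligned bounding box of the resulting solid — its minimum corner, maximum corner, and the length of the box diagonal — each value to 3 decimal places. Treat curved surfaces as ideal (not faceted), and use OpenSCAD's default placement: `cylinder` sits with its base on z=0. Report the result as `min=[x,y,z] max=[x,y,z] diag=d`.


A = translate([2.7, -1.8, 10.6]) cylinder(h=11.3, r=16.6) → bbox [-13.9,-18.4,10.6] .. [19.3,14.8,21.9]
B = cylinder(h=8.7, r=5.7) → bbox [-5.7,-5.7,0] .. [5.7,5.7,8.7]
lo = A.lo+B.lo = [-13.9-5.7, -18.4-5.7, 10.6+0] = [-19.600,-24.100,10.600]
hi = A.hi+B.hi = [19.3+5.7, 14.8+5.7, 21.9+8.7] = [25.000,20.500,30.600]
diag = √(44.6²+44.6²+20²) = √4378.32 = 66.169

min=[-19.600,-24.100,10.600] max=[25.000,20.500,30.600] diag=66.169


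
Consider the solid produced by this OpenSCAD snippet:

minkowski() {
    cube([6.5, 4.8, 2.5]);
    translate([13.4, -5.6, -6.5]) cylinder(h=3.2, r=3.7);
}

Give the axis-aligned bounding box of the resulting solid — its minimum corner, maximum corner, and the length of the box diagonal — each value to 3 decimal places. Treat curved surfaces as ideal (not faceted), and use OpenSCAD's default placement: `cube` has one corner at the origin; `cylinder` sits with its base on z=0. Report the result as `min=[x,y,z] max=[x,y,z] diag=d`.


A = translate([13.4, -5.6, -6.5]) cylinder(h=3.2, r=3.7) → bbox [9.7,-9.3,-6.5] .. [17.1,-1.9,-3.3]
B = cube([6.5, 4.8, 2.5]) → bbox [0,0,0] .. [6.5,4.8,2.5]
lo = A.lo+B.lo = [9.7+0, -9.3+0, -6.5+0] = [9.700,-9.300,-6.500]
hi = A.hi+B.hi = [17.1+6.5, -1.9+4.8, -3.3+2.5] = [23.600,2.900,-0.800]
diag = √(13.9²+12.2²+5.7²) = √374.54 = 19.353

min=[9.700,-9.300,-6.500] max=[23.600,2.900,-0.800] diag=19.353


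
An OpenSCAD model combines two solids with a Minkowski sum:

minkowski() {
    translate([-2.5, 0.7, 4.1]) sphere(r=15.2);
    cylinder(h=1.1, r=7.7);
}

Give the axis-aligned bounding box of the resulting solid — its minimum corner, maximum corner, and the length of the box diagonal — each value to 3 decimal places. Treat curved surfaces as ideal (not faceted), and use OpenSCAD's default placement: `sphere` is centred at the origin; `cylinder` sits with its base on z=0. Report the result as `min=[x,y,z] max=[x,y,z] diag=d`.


A = translate([-2.5, 0.7, 4.1]) sphere(r=15.2) → bbox [-17.7,-14.5,-11.1] .. [12.7,15.9,19.3]
B = cylinder(h=1.1, r=7.7) → bbox [-7.7,-7.7,0] .. [7.7,7.7,1.1]
lo = A.lo+B.lo = [-17.7-7.7, -14.5-7.7, -11.1+0] = [-25.400,-22.200,-11.100]
hi = A.hi+B.hi = [12.7+7.7, 15.9+7.7, 19.3+1.1] = [20.400,23.600,20.400]
diag = √(45.8²+45.8²+31.5²) = √5187.53 = 72.025

min=[-25.400,-22.200,-11.100] max=[20.400,23.600,20.400] diag=72.025


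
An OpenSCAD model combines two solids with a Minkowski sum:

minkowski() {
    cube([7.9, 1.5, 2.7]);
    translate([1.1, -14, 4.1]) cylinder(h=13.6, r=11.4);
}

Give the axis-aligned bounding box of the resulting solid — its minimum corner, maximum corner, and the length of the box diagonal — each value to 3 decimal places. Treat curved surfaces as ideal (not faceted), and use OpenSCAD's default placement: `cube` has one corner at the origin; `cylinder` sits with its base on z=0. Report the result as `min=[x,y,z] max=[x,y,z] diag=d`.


min=[-10.300,-25.400,4.100] max=[20.400,-1.100,20.400] diag=42.411

A = translate([1.1, -14, 4.1]) cylinder(h=13.6, r=11.4) → bbox [-10.3,-25.4,4.1] .. [12.5,-2.6,17.7]
B = cube([7.9, 1.5, 2.7]) → bbox [0,0,0] .. [7.9,1.5,2.7]
lo = A.lo+B.lo = [-10.3+0, -25.4+0, 4.1+0] = [-10.300,-25.400,4.100]
hi = A.hi+B.hi = [12.5+7.9, -2.6+1.5, 17.7+2.7] = [20.400,-1.100,20.400]
diag = √(30.7²+24.3²+16.3²) = √1798.67 = 42.411


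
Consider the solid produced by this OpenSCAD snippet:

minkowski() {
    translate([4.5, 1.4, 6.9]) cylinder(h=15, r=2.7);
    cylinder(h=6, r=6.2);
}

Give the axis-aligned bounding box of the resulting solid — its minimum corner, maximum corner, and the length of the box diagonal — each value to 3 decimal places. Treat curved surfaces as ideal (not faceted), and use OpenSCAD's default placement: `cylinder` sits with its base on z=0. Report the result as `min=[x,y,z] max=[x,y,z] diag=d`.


A = translate([4.5, 1.4, 6.9]) cylinder(h=15, r=2.7) → bbox [1.8,-1.3,6.9] .. [7.2,4.1,21.9]
B = cylinder(h=6, r=6.2) → bbox [-6.2,-6.2,0] .. [6.2,6.2,6]
lo = A.lo+B.lo = [1.8-6.2, -1.3-6.2, 6.9+0] = [-4.400,-7.500,6.900]
hi = A.hi+B.hi = [7.2+6.2, 4.1+6.2, 21.9+6] = [13.400,10.300,27.900]
diag = √(17.8²+17.8²+21²) = √1074.68 = 32.782

min=[-4.400,-7.500,6.900] max=[13.400,10.300,27.900] diag=32.782


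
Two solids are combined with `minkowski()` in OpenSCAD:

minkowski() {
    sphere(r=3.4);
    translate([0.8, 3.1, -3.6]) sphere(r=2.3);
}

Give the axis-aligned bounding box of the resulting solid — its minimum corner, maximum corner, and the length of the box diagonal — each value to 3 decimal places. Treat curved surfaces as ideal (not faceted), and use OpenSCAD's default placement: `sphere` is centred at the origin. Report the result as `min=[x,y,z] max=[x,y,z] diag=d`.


A = translate([0.8, 3.1, -3.6]) sphere(r=2.3) → bbox [-1.5,0.8,-5.9] .. [3.1,5.4,-1.3]
B = sphere(r=3.4) → bbox [-3.4,-3.4,-3.4] .. [3.4,3.4,3.4]
lo = A.lo+B.lo = [-1.5-3.4, 0.8-3.4, -5.9-3.4] = [-4.900,-2.600,-9.300]
hi = A.hi+B.hi = [3.1+3.4, 5.4+3.4, -1.3+3.4] = [6.500,8.800,2.100]
diag = √(11.4²+11.4²+11.4²) = √389.88 = 19.745

min=[-4.900,-2.600,-9.300] max=[6.500,8.800,2.100] diag=19.745


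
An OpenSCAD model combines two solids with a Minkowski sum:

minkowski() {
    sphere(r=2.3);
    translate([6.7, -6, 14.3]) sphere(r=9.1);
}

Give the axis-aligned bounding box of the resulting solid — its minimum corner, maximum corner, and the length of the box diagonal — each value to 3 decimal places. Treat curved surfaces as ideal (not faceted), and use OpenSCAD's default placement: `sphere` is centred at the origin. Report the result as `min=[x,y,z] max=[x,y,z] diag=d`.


min=[-4.700,-17.400,2.900] max=[18.100,5.400,25.700] diag=39.491

A = translate([6.7, -6, 14.3]) sphere(r=9.1) → bbox [-2.4,-15.1,5.2] .. [15.8,3.1,23.4]
B = sphere(r=2.3) → bbox [-2.3,-2.3,-2.3] .. [2.3,2.3,2.3]
lo = A.lo+B.lo = [-2.4-2.3, -15.1-2.3, 5.2-2.3] = [-4.700,-17.400,2.900]
hi = A.hi+B.hi = [15.8+2.3, 3.1+2.3, 23.4+2.3] = [18.100,5.400,25.700]
diag = √(22.8²+22.8²+22.8²) = √1559.52 = 39.491


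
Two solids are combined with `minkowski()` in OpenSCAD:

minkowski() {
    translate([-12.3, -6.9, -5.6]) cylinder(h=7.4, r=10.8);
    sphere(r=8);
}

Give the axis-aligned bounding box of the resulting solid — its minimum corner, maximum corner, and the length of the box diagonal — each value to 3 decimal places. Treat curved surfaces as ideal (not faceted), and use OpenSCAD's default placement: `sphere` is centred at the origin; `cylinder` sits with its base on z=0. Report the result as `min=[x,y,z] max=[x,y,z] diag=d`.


A = translate([-12.3, -6.9, -5.6]) cylinder(h=7.4, r=10.8) → bbox [-23.1,-17.7,-5.6] .. [-1.5,3.9,1.8]
B = sphere(r=8) → bbox [-8,-8,-8] .. [8,8,8]
lo = A.lo+B.lo = [-23.1-8, -17.7-8, -5.6-8] = [-31.100,-25.700,-13.600]
hi = A.hi+B.hi = [-1.5+8, 3.9+8, 1.8+8] = [6.500,11.900,9.800]
diag = √(37.6²+37.6²+23.4²) = √3375.08 = 58.095

min=[-31.100,-25.700,-13.600] max=[6.500,11.900,9.800] diag=58.095


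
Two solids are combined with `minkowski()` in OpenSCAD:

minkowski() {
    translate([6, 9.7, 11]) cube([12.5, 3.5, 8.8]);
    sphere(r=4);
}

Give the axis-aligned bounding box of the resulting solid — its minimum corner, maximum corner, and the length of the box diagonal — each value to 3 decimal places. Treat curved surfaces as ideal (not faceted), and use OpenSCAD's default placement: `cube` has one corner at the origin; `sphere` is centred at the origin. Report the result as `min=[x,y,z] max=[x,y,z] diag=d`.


min=[2.000,5.700,7.000] max=[22.500,17.200,23.800] diag=28.892

A = translate([6, 9.7, 11]) cube([12.5, 3.5, 8.8]) → bbox [6,9.7,11] .. [18.5,13.2,19.8]
B = sphere(r=4) → bbox [-4,-4,-4] .. [4,4,4]
lo = A.lo+B.lo = [6-4, 9.7-4, 11-4] = [2.000,5.700,7.000]
hi = A.hi+B.hi = [18.5+4, 13.2+4, 19.8+4] = [22.500,17.200,23.800]
diag = √(20.5²+11.5²+16.8²) = √834.74 = 28.892


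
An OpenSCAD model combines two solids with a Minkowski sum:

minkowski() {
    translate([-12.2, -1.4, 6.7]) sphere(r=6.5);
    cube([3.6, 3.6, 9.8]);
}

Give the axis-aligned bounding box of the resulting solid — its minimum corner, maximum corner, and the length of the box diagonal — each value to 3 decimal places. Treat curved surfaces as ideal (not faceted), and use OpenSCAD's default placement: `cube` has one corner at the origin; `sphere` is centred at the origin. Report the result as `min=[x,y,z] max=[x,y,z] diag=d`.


min=[-18.700,-7.900,0.200] max=[-2.100,8.700,23.000] diag=32.726

A = translate([-12.2, -1.4, 6.7]) sphere(r=6.5) → bbox [-18.7,-7.9,0.2] .. [-5.7,5.1,13.2]
B = cube([3.6, 3.6, 9.8]) → bbox [0,0,0] .. [3.6,3.6,9.8]
lo = A.lo+B.lo = [-18.7+0, -7.9+0, 0.2+0] = [-18.700,-7.900,0.200]
hi = A.hi+B.hi = [-5.7+3.6, 5.1+3.6, 13.2+9.8] = [-2.100,8.700,23.000]
diag = √(16.6²+16.6²+22.8²) = √1070.96 = 32.726


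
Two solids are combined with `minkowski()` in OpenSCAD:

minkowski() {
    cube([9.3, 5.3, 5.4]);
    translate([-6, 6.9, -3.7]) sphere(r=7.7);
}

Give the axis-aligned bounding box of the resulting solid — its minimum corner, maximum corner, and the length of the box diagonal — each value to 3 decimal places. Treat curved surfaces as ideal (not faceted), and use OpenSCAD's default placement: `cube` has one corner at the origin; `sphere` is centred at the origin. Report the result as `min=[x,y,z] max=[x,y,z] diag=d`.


A = translate([-6, 6.9, -3.7]) sphere(r=7.7) → bbox [-13.7,-0.8,-11.4] .. [1.7,14.6,4]
B = cube([9.3, 5.3, 5.4]) → bbox [0,0,0] .. [9.3,5.3,5.4]
lo = A.lo+B.lo = [-13.7+0, -0.8+0, -11.4+0] = [-13.700,-0.800,-11.400]
hi = A.hi+B.hi = [1.7+9.3, 14.6+5.3, 4+5.4] = [11.000,19.900,9.400]
diag = √(24.7²+20.7²+20.8²) = √1471.22 = 38.356

min=[-13.700,-0.800,-11.400] max=[11.000,19.900,9.400] diag=38.356
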